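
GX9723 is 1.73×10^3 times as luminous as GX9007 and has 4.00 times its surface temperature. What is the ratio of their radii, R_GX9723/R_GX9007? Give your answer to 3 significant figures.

2.60

L ∝ R²T⁴ gives R ∝ √L / T², so
R_GX9723/R_GX9007 = √(1.73×10^3) / (4.00)² = 41.59 / 16.00 = 2.600.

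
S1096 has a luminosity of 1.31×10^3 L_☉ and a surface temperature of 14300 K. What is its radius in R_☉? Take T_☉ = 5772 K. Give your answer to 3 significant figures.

R/R_☉ = √(L/L_☉) / (T/T_☉)² = √(1.31×10^3) / (2.477)²
       = 36.19 / 6.138 = 5.897.

5.90 R_☉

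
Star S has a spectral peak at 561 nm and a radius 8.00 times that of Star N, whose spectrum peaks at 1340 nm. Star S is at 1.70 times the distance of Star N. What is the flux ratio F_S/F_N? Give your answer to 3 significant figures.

721

Wien's law: T_S/T_N = λ_N/λ_S = 1340/561 = 2.389.
L_S/L_N = (R_S/R_N)²(T_S/T_N)⁴ = (8.00)²(2.389)⁴ = 2083.
F_S/F_N = (L_S/L_N)/(d_S/d_N)² = 2083/(1.70)² = 720.9.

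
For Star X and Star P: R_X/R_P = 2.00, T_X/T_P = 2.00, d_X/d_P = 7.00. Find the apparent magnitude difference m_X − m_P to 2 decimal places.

-0.29

L_X/L_P = (2.00)²(2.00)⁴ = 64.00.
F_X/F_P = (L_X/L_P)/(d_X/d_P)² = 64.00/49.00 = 1.306.
m_X − m_P = −2.5 log₁₀(1.306) = -0.29.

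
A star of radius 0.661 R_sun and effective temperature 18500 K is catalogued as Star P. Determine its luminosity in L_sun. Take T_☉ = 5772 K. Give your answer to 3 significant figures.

L/L_☉ = (R/R_☉)² (T/T_☉)⁴ = (0.661)² × (18500/5772)⁴
       = 0.4369 × (3.205)⁴ = 0.4369 × 105.5 = 46.11.

46.1 L_sun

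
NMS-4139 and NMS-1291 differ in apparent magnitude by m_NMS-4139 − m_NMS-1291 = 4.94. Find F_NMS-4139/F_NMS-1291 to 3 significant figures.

0.0106

F_NMS-4139/F_NMS-1291 = 10^(−(m_NMS-4139 − m_NMS-1291)/2.5) = 10^(-4.94/2.5) = 10^-1.976 = 0.01057.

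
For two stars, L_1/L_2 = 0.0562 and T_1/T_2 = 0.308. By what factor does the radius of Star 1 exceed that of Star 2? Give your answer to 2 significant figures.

L ∝ R²T⁴ gives R ∝ √L / T², so
R_1/R_2 = √(0.0562) / (0.308)² = 0.2371 / 0.09486 = 2.499.

2.5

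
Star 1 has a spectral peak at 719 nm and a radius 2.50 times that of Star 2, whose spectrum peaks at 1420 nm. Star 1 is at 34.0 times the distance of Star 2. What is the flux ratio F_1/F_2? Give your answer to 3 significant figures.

0.0823

Wien's law: T_1/T_2 = λ_2/λ_1 = 1420/719 = 1.975.
L_1/L_2 = (R_1/R_2)²(T_1/T_2)⁴ = (2.50)²(1.975)⁴ = 95.09.
F_1/F_2 = (L_1/L_2)/(d_1/d_2)² = 95.09/(34.0)² = 0.08225.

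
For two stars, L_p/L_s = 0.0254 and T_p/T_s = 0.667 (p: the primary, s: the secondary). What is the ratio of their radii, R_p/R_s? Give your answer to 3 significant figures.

0.358

L ∝ R²T⁴ gives R ∝ √L / T², so
R_p/R_s = √(0.0254) / (0.667)² = 0.1594 / 0.4449 = 0.3582.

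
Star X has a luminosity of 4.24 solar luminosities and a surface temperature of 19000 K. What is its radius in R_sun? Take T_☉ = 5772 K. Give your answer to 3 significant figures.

0.190 R_sun

R/R_☉ = √(L/L_☉) / (T/T_☉)² = √(4.24) / (3.292)²
       = 2.059 / 10.84 = 0.1900.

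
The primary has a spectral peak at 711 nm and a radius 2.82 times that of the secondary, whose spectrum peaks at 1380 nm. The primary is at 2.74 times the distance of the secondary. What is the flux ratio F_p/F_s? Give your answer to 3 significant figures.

15.0

Wien's law: T_p/T_s = λ_s/λ_p = 1380/711 = 1.941.
L_p/L_s = (R_p/R_s)²(T_p/T_s)⁴ = (2.82)²(1.941)⁴ = 112.9.
F_p/F_s = (L_p/L_s)/(d_p/d_s)² = 112.9/(2.74)² = 15.03.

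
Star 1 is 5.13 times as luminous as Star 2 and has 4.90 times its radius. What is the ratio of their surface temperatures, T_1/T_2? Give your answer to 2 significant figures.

L ∝ R²T⁴ gives T ∝ (L/R²)^(1/4), so
T_1/T_2 = (5.13 / 4.90²)^(1/4) = (0.2137)^(1/4) = 0.6799.

0.68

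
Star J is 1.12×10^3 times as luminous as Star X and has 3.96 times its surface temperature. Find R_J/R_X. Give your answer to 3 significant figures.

L ∝ R²T⁴ gives R ∝ √L / T², so
R_J/R_X = √(1.12×10^3) / (3.96)² = 33.47 / 15.68 = 2.134.

2.13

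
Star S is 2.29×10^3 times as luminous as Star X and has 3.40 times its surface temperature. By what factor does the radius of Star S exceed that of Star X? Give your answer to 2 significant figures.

L ∝ R²T⁴ gives R ∝ √L / T², so
R_S/R_X = √(2.29×10^3) / (3.40)² = 47.85 / 11.56 = 4.140.

4.1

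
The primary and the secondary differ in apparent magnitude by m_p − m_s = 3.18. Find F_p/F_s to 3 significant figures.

0.0535

F_p/F_s = 10^(−(m_p − m_s)/2.5) = 10^(-3.18/2.5) = 10^-1.272 = 0.05346.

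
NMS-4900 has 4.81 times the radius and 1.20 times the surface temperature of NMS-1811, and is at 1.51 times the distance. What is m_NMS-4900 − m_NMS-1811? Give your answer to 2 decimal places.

L_NMS-4900/L_NMS-1811 = (4.81)²(1.20)⁴ = 47.98.
F_NMS-4900/F_NMS-1811 = (L_NMS-4900/L_NMS-1811)/(d_NMS-4900/d_NMS-1811)² = 47.98/2.280 = 21.04.
m_NMS-4900 − m_NMS-1811 = −2.5 log₁₀(21.04) = -3.31.

-3.31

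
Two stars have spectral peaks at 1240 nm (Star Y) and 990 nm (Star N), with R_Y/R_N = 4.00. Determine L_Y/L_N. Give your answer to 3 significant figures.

Wien's law gives T ∝ 1/λ_max, so T_Y/T_N = λ_N/λ_Y = 990/1240 = 0.7984.
Then L ∝ R²T⁴ gives L_Y/L_N = (4.00)² × (0.7984)⁴ = 16.00 × 0.4063 = 6.501.

6.50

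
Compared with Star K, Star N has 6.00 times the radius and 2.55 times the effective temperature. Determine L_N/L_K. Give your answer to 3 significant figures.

From the Stefan–Boltzmann law, L ∝ R²T⁴, so
L_N/L_K = (R_N/R_K)² (T_N/T_K)⁴ = (6.00)² × (2.55)⁴ = 36.00 × 42.28 = 1522.

1.52×10^3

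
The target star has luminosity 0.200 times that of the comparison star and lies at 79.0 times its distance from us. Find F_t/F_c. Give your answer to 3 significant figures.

F = L/(4πd²), so F_t/F_c = (L_t/L_c) / (d_t/d_c)²
= 0.200 / (79.0)² = 0.200 / 6241 = 3.205×10^-5.

3.20×10^-5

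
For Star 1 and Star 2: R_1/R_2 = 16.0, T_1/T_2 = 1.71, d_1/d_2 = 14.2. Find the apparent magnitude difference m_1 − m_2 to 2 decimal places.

L_1/L_2 = (16.0)²(1.71)⁴ = 2189.
F_1/F_2 = (L_1/L_2)/(d_1/d_2)² = 2189/201.6 = 10.86.
m_1 − m_2 = −2.5 log₁₀(10.86) = -2.59.

-2.59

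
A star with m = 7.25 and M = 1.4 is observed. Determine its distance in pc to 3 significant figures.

m − M = 5 log₁₀(d/10 pc)
7.25 − (1.4) = 5.85 = 5 log₁₀(d/10)
d = 10 × 10^(5.85/5) = 10 × 10^1.170 = 147.9 pc.

148 pc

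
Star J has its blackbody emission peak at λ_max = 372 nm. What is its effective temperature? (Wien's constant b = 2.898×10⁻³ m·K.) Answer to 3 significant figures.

7.79×10^3 K

T = b/λ_max = 2.898×10⁻³ / (372×10⁻⁹) = 7790 K.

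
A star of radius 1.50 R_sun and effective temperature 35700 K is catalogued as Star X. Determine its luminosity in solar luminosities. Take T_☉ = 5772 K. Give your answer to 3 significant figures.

L/L_☉ = (R/R_☉)² (T/T_☉)⁴ = (1.50)² × (35700/5772)⁴
       = 2.250 × (6.185)⁴ = 2.250 × 1463 = 3293.

3.29×10^3 solar luminosities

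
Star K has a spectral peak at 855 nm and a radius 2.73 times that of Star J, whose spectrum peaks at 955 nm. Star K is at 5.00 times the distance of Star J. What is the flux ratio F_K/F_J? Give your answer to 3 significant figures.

Wien's law: T_K/T_J = λ_J/λ_K = 955/855 = 1.117.
L_K/L_J = (R_K/R_J)²(T_K/T_J)⁴ = (2.73)²(1.117)⁴ = 11.60.
F_K/F_J = (L_K/L_J)/(d_K/d_J)² = 11.60/(5.00)² = 0.4640.

0.464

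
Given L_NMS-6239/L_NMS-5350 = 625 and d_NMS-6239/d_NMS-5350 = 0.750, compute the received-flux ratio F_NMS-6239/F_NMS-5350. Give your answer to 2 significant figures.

F = L/(4πd²), so F_NMS-6239/F_NMS-5350 = (L_NMS-6239/L_NMS-5350) / (d_NMS-6239/d_NMS-5350)²
= 625 / (0.750)² = 625 / 0.5625 = 1111.

1.1×10^3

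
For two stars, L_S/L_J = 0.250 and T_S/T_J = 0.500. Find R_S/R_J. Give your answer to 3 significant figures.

2.00

L ∝ R²T⁴ gives R ∝ √L / T², so
R_S/R_J = √(0.250) / (0.500)² = 0.5000 / 0.2500 = 2.000.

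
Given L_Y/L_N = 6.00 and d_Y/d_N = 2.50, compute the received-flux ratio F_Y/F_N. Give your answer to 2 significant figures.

F = L/(4πd²), so F_Y/F_N = (L_Y/L_N) / (d_Y/d_N)²
= 6.00 / (2.50)² = 6.00 / 6.250 = 0.9600.

0.96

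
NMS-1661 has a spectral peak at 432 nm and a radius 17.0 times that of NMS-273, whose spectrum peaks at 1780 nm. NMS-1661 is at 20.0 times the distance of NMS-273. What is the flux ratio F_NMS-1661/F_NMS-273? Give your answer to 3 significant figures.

Wien's law: T_NMS-1661/T_NMS-273 = λ_NMS-273/λ_NMS-1661 = 1780/432 = 4.120.
L_NMS-1661/L_NMS-273 = (R_NMS-1661/R_NMS-273)²(T_NMS-1661/T_NMS-273)⁴ = (17.0)²(4.120)⁴ = 8.330×10^4.
F_NMS-1661/F_NMS-273 = (L_NMS-1661/L_NMS-273)/(d_NMS-1661/d_NMS-273)² = 8.330×10^4/(20.0)² = 208.2.

208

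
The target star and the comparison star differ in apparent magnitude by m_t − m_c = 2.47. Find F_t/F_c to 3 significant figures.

0.103

F_t/F_c = 10^(−(m_t − m_c)/2.5) = 10^(-2.47/2.5) = 10^-0.988 = 0.1028.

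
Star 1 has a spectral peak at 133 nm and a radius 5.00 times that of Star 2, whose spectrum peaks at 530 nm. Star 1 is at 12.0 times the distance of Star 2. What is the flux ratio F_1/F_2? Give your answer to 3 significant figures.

Wien's law: T_1/T_2 = λ_2/λ_1 = 530/133 = 3.985.
L_1/L_2 = (R_1/R_2)²(T_1/T_2)⁴ = (5.00)²(3.985)⁴ = 6304.
F_1/F_2 = (L_1/L_2)/(d_1/d_2)² = 6304/(12.0)² = 43.78.

43.8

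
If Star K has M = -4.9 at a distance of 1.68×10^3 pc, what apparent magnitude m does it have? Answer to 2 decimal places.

6.23

m = M + 5 log₁₀(d/10 pc) = -4.9 + 5 log₁₀(1.68×10^3/10)
  = -4.9 + 5 × 2.225 = -4.9 + 11.13 = 6.23.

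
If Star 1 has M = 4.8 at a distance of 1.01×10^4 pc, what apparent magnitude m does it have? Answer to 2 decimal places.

19.82

m = M + 5 log₁₀(d/10 pc) = 4.8 + 5 log₁₀(1.01×10^4/10)
  = 4.8 + 5 × 3.004 = 4.8 + 15.02 = 19.82.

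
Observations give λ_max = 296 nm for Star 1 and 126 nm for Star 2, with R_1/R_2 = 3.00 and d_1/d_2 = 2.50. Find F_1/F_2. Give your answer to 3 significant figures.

0.0473

Wien's law: T_1/T_2 = λ_2/λ_1 = 126/296 = 0.4257.
L_1/L_2 = (R_1/R_2)²(T_1/T_2)⁴ = (3.00)²(0.4257)⁴ = 0.2955.
F_1/F_2 = (L_1/L_2)/(d_1/d_2)² = 0.2955/(2.50)² = 0.04728.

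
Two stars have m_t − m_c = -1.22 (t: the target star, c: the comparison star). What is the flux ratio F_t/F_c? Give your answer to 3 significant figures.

3.08

F_t/F_c = 10^(−(m_t − m_c)/2.5) = 10^(1.22/2.5) = 10^0.488 = 3.076.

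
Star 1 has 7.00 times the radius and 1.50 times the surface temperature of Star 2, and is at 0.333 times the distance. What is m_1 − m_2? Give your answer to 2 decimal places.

L_1/L_2 = (7.00)²(1.50)⁴ = 248.1.
F_1/F_2 = (L_1/L_2)/(d_1/d_2)² = 248.1/0.1109 = 2237.
m_1 − m_2 = −2.5 log₁₀(2237) = -8.37.

-8.37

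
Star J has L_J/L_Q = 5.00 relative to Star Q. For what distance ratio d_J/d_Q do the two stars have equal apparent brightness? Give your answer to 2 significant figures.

2.2

Equal flux requires L_J/d_J² = L_Q/d_Q², so d_J/d_Q = √(L_J/L_Q)
= √(5.00) = 2.236.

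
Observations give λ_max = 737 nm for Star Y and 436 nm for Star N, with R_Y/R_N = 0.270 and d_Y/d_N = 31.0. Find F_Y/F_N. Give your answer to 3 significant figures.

9.29×10^-6

Wien's law: T_Y/T_N = λ_N/λ_Y = 436/737 = 0.5916.
L_Y/L_N = (R_Y/R_N)²(T_Y/T_N)⁴ = (0.270)²(0.5916)⁴ = 0.008929.
F_Y/F_N = (L_Y/L_N)/(d_Y/d_N)² = 0.008929/(31.0)² = 9.291×10^-6.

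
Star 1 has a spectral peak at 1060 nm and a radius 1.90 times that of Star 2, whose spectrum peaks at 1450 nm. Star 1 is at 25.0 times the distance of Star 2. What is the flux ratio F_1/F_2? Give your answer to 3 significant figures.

Wien's law: T_1/T_2 = λ_2/λ_1 = 1450/1060 = 1.368.
L_1/L_2 = (R_1/R_2)²(T_1/T_2)⁴ = (1.90)²(1.368)⁴ = 12.64.
F_1/F_2 = (L_1/L_2)/(d_1/d_2)² = 12.64/(25.0)² = 0.02022.

0.0202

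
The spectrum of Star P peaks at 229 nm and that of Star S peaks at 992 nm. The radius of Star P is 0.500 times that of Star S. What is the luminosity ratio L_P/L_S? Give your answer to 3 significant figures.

Wien's law gives T ∝ 1/λ_max, so T_P/T_S = λ_S/λ_P = 992/229 = 4.332.
Then L ∝ R²T⁴ gives L_P/L_S = (0.500)² × (4.332)⁴ = 0.2500 × 352.1 = 88.03.

88.0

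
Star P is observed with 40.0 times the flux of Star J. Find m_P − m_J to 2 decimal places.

-4.01

m_P − m_J = −2.5 log₁₀(F_P/F_J) = −2.5 log₁₀(40.0) = −2.5 × (1.602) = -4.005.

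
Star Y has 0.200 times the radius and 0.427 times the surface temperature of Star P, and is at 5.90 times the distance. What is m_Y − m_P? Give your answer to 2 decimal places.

11.04

L_Y/L_P = (0.200)²(0.427)⁴ = 0.001330.
F_Y/F_P = (L_Y/L_P)/(d_Y/d_P)² = 0.001330/34.81 = 3.820×10^-5.
m_Y − m_P = −2.5 log₁₀(3.820×10^-5) = 11.04.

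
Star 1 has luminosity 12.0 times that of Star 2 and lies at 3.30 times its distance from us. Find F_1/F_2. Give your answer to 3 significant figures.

1.10

F = L/(4πd²), so F_1/F_2 = (L_1/L_2) / (d_1/d_2)²
= 12.0 / (3.30)² = 12.0 / 10.89 = 1.102.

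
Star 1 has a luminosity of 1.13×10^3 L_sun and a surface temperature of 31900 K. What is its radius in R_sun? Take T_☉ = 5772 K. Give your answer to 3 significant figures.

1.10 R_sun

R/R_☉ = √(L/L_☉) / (T/T_☉)² = √(1.13×10^3) / (5.527)²
       = 33.62 / 30.54 = 1.101.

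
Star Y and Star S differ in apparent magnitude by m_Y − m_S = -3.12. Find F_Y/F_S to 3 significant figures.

17.7

F_Y/F_S = 10^(−(m_Y − m_S)/2.5) = 10^(3.12/2.5) = 10^1.248 = 17.70.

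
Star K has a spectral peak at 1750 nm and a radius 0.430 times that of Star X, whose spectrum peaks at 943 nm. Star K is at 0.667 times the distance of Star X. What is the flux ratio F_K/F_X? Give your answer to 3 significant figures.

Wien's law: T_K/T_X = λ_X/λ_K = 943/1750 = 0.5389.
L_K/L_X = (R_K/R_X)²(T_K/T_X)⁴ = (0.430)²(0.5389)⁴ = 0.01559.
F_K/F_X = (L_K/L_X)/(d_K/d_X)² = 0.01559/(0.667)² = 0.03504.

0.0350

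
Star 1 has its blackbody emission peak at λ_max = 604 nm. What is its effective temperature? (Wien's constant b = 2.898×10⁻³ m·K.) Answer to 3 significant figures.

4.80×10^3 K

T = b/λ_max = 2.898×10⁻³ / (604×10⁻⁹) = 4798 K.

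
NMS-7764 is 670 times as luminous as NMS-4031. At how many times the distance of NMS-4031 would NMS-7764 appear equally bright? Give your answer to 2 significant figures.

Equal flux requires L_NMS-7764/d_NMS-7764² = L_NMS-4031/d_NMS-4031², so d_NMS-7764/d_NMS-4031 = √(L_NMS-7764/L_NMS-4031)
= √(670) = 25.88.

26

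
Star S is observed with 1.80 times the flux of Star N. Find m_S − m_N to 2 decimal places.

-0.64

m_S − m_N = −2.5 log₁₀(F_S/F_N) = −2.5 log₁₀(1.80) = −2.5 × (0.255) = -0.638.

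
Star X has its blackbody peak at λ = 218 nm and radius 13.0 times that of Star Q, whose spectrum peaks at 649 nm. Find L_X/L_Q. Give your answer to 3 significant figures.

Wien's law gives T ∝ 1/λ_max, so T_X/T_Q = λ_Q/λ_X = 649/218 = 2.977.
Then L ∝ R²T⁴ gives L_X/L_Q = (13.0)² × (2.977)⁴ = 169.0 × 78.55 = 1.328×10^4.

1.33×10^4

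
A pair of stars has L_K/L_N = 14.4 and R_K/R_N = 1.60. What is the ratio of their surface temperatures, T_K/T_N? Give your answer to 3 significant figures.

L ∝ R²T⁴ gives T ∝ (L/R²)^(1/4), so
T_K/T_N = (14.4 / 1.60²)^(1/4) = (5.625)^(1/4) = 1.540.

1.54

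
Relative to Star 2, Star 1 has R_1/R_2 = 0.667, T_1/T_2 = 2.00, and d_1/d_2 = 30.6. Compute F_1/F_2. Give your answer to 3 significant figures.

0.00760

L_1/L_2 = (R_1/R_2)²(T_1/T_2)⁴ = (0.667)² × (2.00)⁴ = 7.118.
F_1/F_2 = (L_1/L_2)/(d_1/d_2)² = 7.118 / (30.6)² = 0.007602.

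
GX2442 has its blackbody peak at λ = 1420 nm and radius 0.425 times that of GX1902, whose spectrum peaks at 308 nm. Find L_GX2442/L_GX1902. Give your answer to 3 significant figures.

Wien's law gives T ∝ 1/λ_max, so T_GX2442/T_GX1902 = λ_GX1902/λ_GX2442 = 308/1420 = 0.2169.
Then L ∝ R²T⁴ gives L_GX2442/L_GX1902 = (0.425)² × (0.2169)⁴ = 0.1806 × 0.002213 = 3.998×10^-4.

4.00×10^-4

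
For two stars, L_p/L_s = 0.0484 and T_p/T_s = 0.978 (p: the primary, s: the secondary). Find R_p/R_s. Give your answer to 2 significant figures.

0.23

L ∝ R²T⁴ gives R ∝ √L / T², so
R_p/R_s = √(0.0484) / (0.978)² = 0.2200 / 0.9565 = 0.2300.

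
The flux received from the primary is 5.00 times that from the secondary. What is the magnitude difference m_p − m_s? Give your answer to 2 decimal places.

m_p − m_s = −2.5 log₁₀(F_p/F_s) = −2.5 log₁₀(5.00) = −2.5 × (0.699) = -1.747.

-1.75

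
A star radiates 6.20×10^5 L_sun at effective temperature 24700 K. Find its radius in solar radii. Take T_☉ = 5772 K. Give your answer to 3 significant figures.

R/R_☉ = √(L/L_☉) / (T/T_☉)² = √(6.20×10^5) / (4.279)²
       = 787.4 / 18.31 = 43.00.

43.0 solar radii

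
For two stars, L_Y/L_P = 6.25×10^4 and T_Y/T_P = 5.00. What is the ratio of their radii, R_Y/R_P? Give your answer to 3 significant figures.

L ∝ R²T⁴ gives R ∝ √L / T², so
R_Y/R_P = √(6.25×10^4) / (5.00)² = 250.0 / 25.00 = 10.00.

10.0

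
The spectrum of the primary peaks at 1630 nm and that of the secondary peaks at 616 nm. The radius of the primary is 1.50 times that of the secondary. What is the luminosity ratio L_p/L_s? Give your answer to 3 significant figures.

0.0459

Wien's law gives T ∝ 1/λ_max, so T_p/T_s = λ_s/λ_p = 616/1630 = 0.3779.
Then L ∝ R²T⁴ gives L_p/L_s = (1.50)² × (0.3779)⁴ = 2.250 × 0.02040 = 0.04589.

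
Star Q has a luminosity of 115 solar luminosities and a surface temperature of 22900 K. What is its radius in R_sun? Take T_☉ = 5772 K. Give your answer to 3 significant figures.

0.681 R_sun

R/R_☉ = √(L/L_☉) / (T/T_☉)² = √(115) / (3.967)²
       = 10.72 / 15.74 = 0.6813.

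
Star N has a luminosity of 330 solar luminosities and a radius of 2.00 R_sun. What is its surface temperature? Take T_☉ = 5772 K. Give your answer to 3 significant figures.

T/T_☉ = (L/L_☉)^(1/4) / (R/R_☉)^(1/2)
T = 5772 × (330)^(1/4) / √(2.00) = 5772 × 4.262 / 1.414 = 1.740×10^4 K.

1.74×10^4 K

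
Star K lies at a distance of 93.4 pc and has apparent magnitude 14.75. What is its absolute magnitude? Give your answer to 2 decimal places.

M = m − 5 log₁₀(d/10 pc) = 14.75 − 5 log₁₀(93.4/10)
  = 14.75 − 5 × 0.970 = 14.75 − 4.85 = 9.90.

9.90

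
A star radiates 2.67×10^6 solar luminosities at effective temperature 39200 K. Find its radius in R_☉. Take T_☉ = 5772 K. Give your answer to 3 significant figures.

35.4 R_☉

R/R_☉ = √(L/L_☉) / (T/T_☉)² = √(2.67×10^6) / (6.791)²
       = 1634 / 46.12 = 35.43.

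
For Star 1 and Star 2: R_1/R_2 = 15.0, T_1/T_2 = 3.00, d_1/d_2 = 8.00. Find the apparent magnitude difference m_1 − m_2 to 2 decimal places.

-6.14

L_1/L_2 = (15.0)²(3.00)⁴ = 1.822×10^4.
F_1/F_2 = (L_1/L_2)/(d_1/d_2)² = 1.822×10^4/64.00 = 284.8.
m_1 − m_2 = −2.5 log₁₀(284.8) = -6.14.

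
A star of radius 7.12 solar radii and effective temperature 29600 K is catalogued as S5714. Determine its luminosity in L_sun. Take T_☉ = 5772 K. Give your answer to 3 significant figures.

L/L_☉ = (R/R_☉)² (T/T_☉)⁴ = (7.12)² × (29600/5772)⁴
       = 50.69 × (5.128)⁴ = 50.69 × 691.6 = 3.506×10^4.

3.51×10^4 L_sun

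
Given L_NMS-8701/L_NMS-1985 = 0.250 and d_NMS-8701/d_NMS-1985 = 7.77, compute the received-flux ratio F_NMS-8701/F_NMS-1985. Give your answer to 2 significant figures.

F = L/(4πd²), so F_NMS-8701/F_NMS-1985 = (L_NMS-8701/L_NMS-1985) / (d_NMS-8701/d_NMS-1985)²
= 0.250 / (7.77)² = 0.250 / 60.37 = 0.004141.

0.0041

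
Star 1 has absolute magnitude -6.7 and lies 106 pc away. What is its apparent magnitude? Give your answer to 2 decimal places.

m = M + 5 log₁₀(d/10 pc) = -6.7 + 5 log₁₀(106/10)
  = -6.7 + 5 × 1.025 = -6.7 + 5.13 = -1.57.

-1.57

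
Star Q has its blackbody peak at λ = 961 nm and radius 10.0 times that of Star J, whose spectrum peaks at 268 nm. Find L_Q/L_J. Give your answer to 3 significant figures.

0.605

Wien's law gives T ∝ 1/λ_max, so T_Q/T_J = λ_J/λ_Q = 268/961 = 0.2789.
Then L ∝ R²T⁴ gives L_Q/L_J = (10.0)² × (0.2789)⁴ = 100.0 × 0.006048 = 0.6048.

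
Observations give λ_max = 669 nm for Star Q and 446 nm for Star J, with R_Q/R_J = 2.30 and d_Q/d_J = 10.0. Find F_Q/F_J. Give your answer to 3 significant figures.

Wien's law: T_Q/T_J = λ_J/λ_Q = 446/669 = 0.6667.
L_Q/L_J = (R_Q/R_J)²(T_Q/T_J)⁴ = (2.30)²(0.6667)⁴ = 1.045.
F_Q/F_J = (L_Q/L_J)/(d_Q/d_J)² = 1.045/(10.0)² = 0.01045.

0.0104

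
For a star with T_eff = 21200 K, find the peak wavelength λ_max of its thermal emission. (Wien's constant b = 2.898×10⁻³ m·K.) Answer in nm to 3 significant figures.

137 nm

λ_max = b/T = 2.898×10⁻³ / 21200 = 1.37×10^-7 m = 136.7 nm.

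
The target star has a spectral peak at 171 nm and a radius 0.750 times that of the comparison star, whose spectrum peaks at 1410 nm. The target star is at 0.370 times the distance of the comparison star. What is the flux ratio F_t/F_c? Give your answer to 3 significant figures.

Wien's law: T_t/T_c = λ_c/λ_t = 1410/171 = 8.246.
L_t/L_c = (R_t/R_c)²(T_t/T_c)⁴ = (0.750)²(8.246)⁴ = 2600.
F_t/F_c = (L_t/L_c)/(d_t/d_c)² = 2600/(0.370)² = 1.899×10^4.

1.90×10^4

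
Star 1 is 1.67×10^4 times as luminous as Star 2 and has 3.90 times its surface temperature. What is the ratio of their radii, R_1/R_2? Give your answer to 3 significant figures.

L ∝ R²T⁴ gives R ∝ √L / T², so
R_1/R_2 = √(1.67×10^4) / (3.90)² = 129.2 / 15.21 = 8.496.

8.50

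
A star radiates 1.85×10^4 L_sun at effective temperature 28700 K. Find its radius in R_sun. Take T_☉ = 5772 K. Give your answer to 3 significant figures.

5.50 R_sun

R/R_☉ = √(L/L_☉) / (T/T_☉)² = √(1.85×10^4) / (4.972)²
       = 136.0 / 24.72 = 5.501.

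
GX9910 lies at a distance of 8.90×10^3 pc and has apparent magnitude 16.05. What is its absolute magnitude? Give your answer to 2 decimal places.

M = m − 5 log₁₀(d/10 pc) = 16.05 − 5 log₁₀(8.90×10^3/10)
  = 16.05 − 5 × 2.949 = 16.05 − 14.75 = 1.30.

1.30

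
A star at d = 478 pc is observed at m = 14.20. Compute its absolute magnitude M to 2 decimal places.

M = m − 5 log₁₀(d/10 pc) = 14.20 − 5 log₁₀(478/10)
  = 14.20 − 5 × 1.679 = 14.20 − 8.40 = 5.80.

5.80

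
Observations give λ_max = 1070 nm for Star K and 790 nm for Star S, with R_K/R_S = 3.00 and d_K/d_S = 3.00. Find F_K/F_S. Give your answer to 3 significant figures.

Wien's law: T_K/T_S = λ_S/λ_K = 790/1070 = 0.7383.
L_K/L_S = (R_K/R_S)²(T_K/T_S)⁴ = (3.00)²(0.7383)⁴ = 2.674.
F_K/F_S = (L_K/L_S)/(d_K/d_S)² = 2.674/(3.00)² = 0.2971.

0.297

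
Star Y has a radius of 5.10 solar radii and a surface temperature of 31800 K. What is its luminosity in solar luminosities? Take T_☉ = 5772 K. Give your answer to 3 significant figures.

L/L_☉ = (R/R_☉)² (T/T_☉)⁴ = (5.10)² × (31800/5772)⁴
       = 26.01 × (5.509)⁴ = 26.01 × 921.3 = 2.396×10^4.

2.40×10^4 solar luminosities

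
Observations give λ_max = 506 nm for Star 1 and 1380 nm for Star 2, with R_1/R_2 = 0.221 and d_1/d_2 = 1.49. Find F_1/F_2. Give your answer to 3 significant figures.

Wien's law: T_1/T_2 = λ_2/λ_1 = 1380/506 = 2.727.
L_1/L_2 = (R_1/R_2)²(T_1/T_2)⁴ = (0.221)²(2.727)⁴ = 2.702.
F_1/F_2 = (L_1/L_2)/(d_1/d_2)² = 2.702/(1.49)² = 1.217.

1.22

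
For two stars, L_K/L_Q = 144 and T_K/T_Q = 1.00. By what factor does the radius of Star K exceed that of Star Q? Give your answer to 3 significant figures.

12.0

L ∝ R²T⁴ gives R ∝ √L / T², so
R_K/R_Q = √(144) / (1.00)² = 12.00 / 1.000 = 12.00.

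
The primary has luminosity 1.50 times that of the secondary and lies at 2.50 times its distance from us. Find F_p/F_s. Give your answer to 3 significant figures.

F = L/(4πd²), so F_p/F_s = (L_p/L_s) / (d_p/d_s)²
= 1.50 / (2.50)² = 1.50 / 6.250 = 0.2400.

0.240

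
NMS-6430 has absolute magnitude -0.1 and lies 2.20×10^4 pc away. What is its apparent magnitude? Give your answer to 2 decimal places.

16.61

m = M + 5 log₁₀(d/10 pc) = -0.1 + 5 log₁₀(2.20×10^4/10)
  = -0.1 + 5 × 3.342 = -0.1 + 16.71 = 16.61.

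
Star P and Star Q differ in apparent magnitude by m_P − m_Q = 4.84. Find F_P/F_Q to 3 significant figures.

0.0116

F_P/F_Q = 10^(−(m_P − m_Q)/2.5) = 10^(-4.84/2.5) = 10^-1.936 = 0.01159.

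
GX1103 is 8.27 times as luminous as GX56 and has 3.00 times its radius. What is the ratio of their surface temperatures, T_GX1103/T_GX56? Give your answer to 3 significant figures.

0.979

L ∝ R²T⁴ gives T ∝ (L/R²)^(1/4), so
T_GX1103/T_GX56 = (8.27 / 3.00²)^(1/4) = (0.9189)^(1/4) = 0.9791.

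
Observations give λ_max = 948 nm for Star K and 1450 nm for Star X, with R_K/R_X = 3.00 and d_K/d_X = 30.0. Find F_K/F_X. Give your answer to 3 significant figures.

0.0547

Wien's law: T_K/T_X = λ_X/λ_K = 1450/948 = 1.530.
L_K/L_X = (R_K/R_X)²(T_K/T_X)⁴ = (3.00)²(1.530)⁴ = 49.26.
F_K/F_X = (L_K/L_X)/(d_K/d_X)² = 49.26/(30.0)² = 0.05473.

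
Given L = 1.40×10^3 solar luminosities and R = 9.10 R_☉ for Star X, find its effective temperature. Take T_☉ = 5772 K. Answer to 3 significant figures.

1.17×10^4 K

T/T_☉ = (L/L_☉)^(1/4) / (R/R_☉)^(1/2)
T = 5772 × (1.40×10^3)^(1/4) / √(9.10) = 5772 × 6.117 / 3.017 = 1.170×10^4 K.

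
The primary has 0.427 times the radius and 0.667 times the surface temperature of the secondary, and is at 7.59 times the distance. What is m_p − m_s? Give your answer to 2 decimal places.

8.01

L_p/L_s = (0.427)²(0.667)⁴ = 0.03609.
F_p/F_s = (L_p/L_s)/(d_p/d_s)² = 0.03609/57.61 = 6.264×10^-4.
m_p − m_s = −2.5 log₁₀(6.264×10^-4) = 8.01.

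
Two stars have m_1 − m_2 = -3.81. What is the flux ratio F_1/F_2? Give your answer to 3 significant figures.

33.4

F_1/F_2 = 10^(−(m_1 − m_2)/2.5) = 10^(3.81/2.5) = 10^1.524 = 33.42.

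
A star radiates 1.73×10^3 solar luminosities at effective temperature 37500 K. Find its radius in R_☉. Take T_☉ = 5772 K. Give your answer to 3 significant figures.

0.985 R_☉

R/R_☉ = √(L/L_☉) / (T/T_☉)² = √(1.73×10^3) / (6.497)²
       = 41.59 / 42.21 = 0.9854.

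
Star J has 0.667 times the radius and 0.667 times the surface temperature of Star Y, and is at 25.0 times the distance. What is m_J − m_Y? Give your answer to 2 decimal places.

L_J/L_Y = (0.667)²(0.667)⁴ = 0.08806.
F_J/F_Y = (L_J/L_Y)/(d_J/d_Y)² = 0.08806/625.0 = 1.409×10^-4.
m_J − m_Y = −2.5 log₁₀(1.409×10^-4) = 9.63.

9.63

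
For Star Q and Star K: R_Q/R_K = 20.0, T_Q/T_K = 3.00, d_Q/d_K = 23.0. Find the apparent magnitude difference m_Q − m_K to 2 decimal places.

L_Q/L_K = (20.0)²(3.00)⁴ = 3.240×10^4.
F_Q/F_K = (L_Q/L_K)/(d_Q/d_K)² = 3.240×10^4/529.0 = 61.25.
m_Q − m_K = −2.5 log₁₀(61.25) = -4.47.

-4.47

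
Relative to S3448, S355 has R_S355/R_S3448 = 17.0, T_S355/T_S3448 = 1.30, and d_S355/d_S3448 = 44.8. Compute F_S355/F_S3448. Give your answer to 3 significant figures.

L_S355/L_S3448 = (R_S355/R_S3448)²(T_S355/T_S3448)⁴ = (17.0)² × (1.30)⁴ = 825.4.
F_S355/F_S3448 = (L_S355/L_S3448)/(d_S355/d_S3448)² = 825.4 / (44.8)² = 0.4113.

0.411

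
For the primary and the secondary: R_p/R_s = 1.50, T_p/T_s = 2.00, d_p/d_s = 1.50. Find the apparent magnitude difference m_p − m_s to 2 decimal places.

-3.01

L_p/L_s = (1.50)²(2.00)⁴ = 36.00.
F_p/F_s = (L_p/L_s)/(d_p/d_s)² = 36.00/2.250 = 16.00.
m_p − m_s = −2.5 log₁₀(16.00) = -3.01.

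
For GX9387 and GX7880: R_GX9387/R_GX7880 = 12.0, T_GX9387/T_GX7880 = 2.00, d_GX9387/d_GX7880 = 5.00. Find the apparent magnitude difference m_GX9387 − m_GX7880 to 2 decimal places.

L_GX9387/L_GX7880 = (12.0)²(2.00)⁴ = 2304.
F_GX9387/F_GX7880 = (L_GX9387/L_GX7880)/(d_GX9387/d_GX7880)² = 2304/25.00 = 92.16.
m_GX9387 − m_GX7880 = −2.5 log₁₀(92.16) = -4.91.

-4.91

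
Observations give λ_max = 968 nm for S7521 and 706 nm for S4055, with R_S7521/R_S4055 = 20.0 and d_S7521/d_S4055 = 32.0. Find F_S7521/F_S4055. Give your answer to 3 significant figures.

Wien's law: T_S7521/T_S4055 = λ_S4055/λ_S7521 = 706/968 = 0.7293.
L_S7521/L_S4055 = (R_S7521/R_S4055)²(T_S7521/T_S4055)⁴ = (20.0)²(0.7293)⁴ = 113.2.
F_S7521/F_S4055 = (L_S7521/L_S4055)/(d_S7521/d_S4055)² = 113.2/(32.0)² = 0.1105.

0.111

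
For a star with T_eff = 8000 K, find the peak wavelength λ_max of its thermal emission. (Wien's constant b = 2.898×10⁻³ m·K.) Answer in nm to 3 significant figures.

362 nm

λ_max = b/T = 2.898×10⁻³ / 8000 = 3.62×10^-7 m = 362.2 nm.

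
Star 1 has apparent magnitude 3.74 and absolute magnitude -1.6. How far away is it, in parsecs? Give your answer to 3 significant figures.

117 pc

m − M = 5 log₁₀(d/10 pc)
3.74 − (-1.6) = 5.34 = 5 log₁₀(d/10)
d = 10 × 10^(5.34/5) = 10 × 10^1.068 = 116.9 pc.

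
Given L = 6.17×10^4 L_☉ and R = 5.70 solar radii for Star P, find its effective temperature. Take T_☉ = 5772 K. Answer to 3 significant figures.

3.81×10^4 K

T/T_☉ = (L/L_☉)^(1/4) / (R/R_☉)^(1/2)
T = 5772 × (6.17×10^4)^(1/4) / √(5.70) = 5772 × 15.76 / 2.387 = 3.810×10^4 K.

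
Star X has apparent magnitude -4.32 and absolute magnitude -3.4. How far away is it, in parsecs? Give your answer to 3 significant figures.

m − M = 5 log₁₀(d/10 pc)
-4.32 − (-3.4) = -0.92 = 5 log₁₀(d/10)
d = 10 × 10^(-0.92/5) = 10 × 10^-0.184 = 6.546 pc.

6.55 pc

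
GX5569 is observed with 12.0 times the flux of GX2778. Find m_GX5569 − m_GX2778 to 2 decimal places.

-2.70

m_GX5569 − m_GX2778 = −2.5 log₁₀(F_GX5569/F_GX2778) = −2.5 log₁₀(12.0) = −2.5 × (1.079) = -2.698.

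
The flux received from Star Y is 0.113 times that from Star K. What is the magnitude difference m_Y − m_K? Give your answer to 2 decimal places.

2.37

m_Y − m_K = −2.5 log₁₀(F_Y/F_K) = −2.5 log₁₀(0.113) = −2.5 × (-0.947) = 2.367.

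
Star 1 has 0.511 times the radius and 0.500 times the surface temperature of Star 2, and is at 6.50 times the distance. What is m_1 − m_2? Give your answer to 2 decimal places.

L_1/L_2 = (0.511)²(0.500)⁴ = 0.01632.
F_1/F_2 = (L_1/L_2)/(d_1/d_2)² = 0.01632/42.25 = 3.863×10^-4.
m_1 − m_2 = −2.5 log₁₀(3.863×10^-4) = 8.53.

8.53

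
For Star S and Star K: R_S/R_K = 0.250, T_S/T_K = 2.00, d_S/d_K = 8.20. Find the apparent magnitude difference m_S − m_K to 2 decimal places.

L_S/L_K = (0.250)²(2.00)⁴ = 1.000.
F_S/F_K = (L_S/L_K)/(d_S/d_K)² = 1.000/67.24 = 0.01487.
m_S − m_K = −2.5 log₁₀(0.01487) = 4.57.

4.57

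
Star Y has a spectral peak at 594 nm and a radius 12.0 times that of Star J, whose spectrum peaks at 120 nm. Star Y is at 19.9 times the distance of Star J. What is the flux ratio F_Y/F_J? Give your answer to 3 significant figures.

6.06×10^-4

Wien's law: T_Y/T_J = λ_J/λ_Y = 120/594 = 0.2020.
L_Y/L_J = (R_Y/R_J)²(T_Y/T_J)⁴ = (12.0)²(0.2020)⁴ = 0.2399.
F_Y/F_J = (L_Y/L_J)/(d_Y/d_J)² = 0.2399/(19.9)² = 6.057×10^-4.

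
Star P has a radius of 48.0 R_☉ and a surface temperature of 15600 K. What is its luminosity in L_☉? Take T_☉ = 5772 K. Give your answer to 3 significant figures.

1.23×10^5 L_☉

L/L_☉ = (R/R_☉)² (T/T_☉)⁴ = (48.0)² × (15600/5772)⁴
       = 2304 × (2.703)⁴ = 2304 × 53.36 = 1.229×10^5.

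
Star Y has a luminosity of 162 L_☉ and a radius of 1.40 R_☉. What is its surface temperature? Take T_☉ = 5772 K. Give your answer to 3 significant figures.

1.74×10^4 K

T/T_☉ = (L/L_☉)^(1/4) / (R/R_☉)^(1/2)
T = 5772 × (162)^(1/4) / √(1.40) = 5772 × 3.568 / 1.183 = 1.740×10^4 K.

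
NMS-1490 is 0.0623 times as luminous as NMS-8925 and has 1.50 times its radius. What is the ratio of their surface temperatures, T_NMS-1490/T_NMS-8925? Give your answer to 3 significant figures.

0.408

L ∝ R²T⁴ gives T ∝ (L/R²)^(1/4), so
T_NMS-1490/T_NMS-8925 = (0.0623 / 1.50²)^(1/4) = (0.02769)^(1/4) = 0.4079.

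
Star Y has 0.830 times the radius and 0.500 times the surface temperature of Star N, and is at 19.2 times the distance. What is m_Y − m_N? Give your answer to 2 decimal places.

L_Y/L_N = (0.830)²(0.500)⁴ = 0.04306.
F_Y/F_N = (L_Y/L_N)/(d_Y/d_N)² = 0.04306/368.6 = 1.168×10^-4.
m_Y − m_N = −2.5 log₁₀(1.168×10^-4) = 9.83.

9.83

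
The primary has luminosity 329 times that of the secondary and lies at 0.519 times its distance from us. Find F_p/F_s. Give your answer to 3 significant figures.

1.22×10^3

F = L/(4πd²), so F_p/F_s = (L_p/L_s) / (d_p/d_s)²
= 329 / (0.519)² = 329 / 0.2694 = 1221.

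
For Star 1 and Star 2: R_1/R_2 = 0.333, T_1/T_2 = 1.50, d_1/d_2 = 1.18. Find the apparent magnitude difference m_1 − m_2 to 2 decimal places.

L_1/L_2 = (0.333)²(1.50)⁴ = 0.5614.
F_1/F_2 = (L_1/L_2)/(d_1/d_2)² = 0.5614/1.392 = 0.4032.
m_1 − m_2 = −2.5 log₁₀(0.4032) = 0.99.

0.99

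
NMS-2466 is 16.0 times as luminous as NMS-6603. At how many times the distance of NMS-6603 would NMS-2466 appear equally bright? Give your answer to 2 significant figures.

4.0

Equal flux requires L_NMS-2466/d_NMS-2466² = L_NMS-6603/d_NMS-6603², so d_NMS-2466/d_NMS-6603 = √(L_NMS-2466/L_NMS-6603)
= √(16.0) = 4.000.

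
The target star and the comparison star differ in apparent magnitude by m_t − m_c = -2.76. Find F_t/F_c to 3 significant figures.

12.7

F_t/F_c = 10^(−(m_t − m_c)/2.5) = 10^(2.76/2.5) = 10^1.104 = 12.71.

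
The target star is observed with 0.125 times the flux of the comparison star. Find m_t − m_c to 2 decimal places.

m_t − m_c = −2.5 log₁₀(F_t/F_c) = −2.5 log₁₀(0.125) = −2.5 × (-0.903) = 2.258.

2.26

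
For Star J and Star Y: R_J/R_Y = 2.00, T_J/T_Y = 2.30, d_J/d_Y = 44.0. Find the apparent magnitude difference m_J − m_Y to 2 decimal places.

L_J/L_Y = (2.00)²(2.30)⁴ = 111.9.
F_J/F_Y = (L_J/L_Y)/(d_J/d_Y)² = 111.9/1936 = 0.05782.
m_J − m_Y = −2.5 log₁₀(0.05782) = 3.09.

3.09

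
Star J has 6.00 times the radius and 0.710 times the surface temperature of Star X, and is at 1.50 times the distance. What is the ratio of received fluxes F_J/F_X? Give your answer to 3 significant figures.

L_J/L_X = (R_J/R_X)²(T_J/T_X)⁴ = (6.00)² × (0.710)⁴ = 9.148.
F_J/F_X = (L_J/L_X)/(d_J/d_X)² = 9.148 / (1.50)² = 4.066.

4.07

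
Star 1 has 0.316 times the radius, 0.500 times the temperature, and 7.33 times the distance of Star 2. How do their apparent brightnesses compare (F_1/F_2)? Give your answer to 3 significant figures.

1.16×10^-4

L_1/L_2 = (R_1/R_2)²(T_1/T_2)⁴ = (0.316)² × (0.500)⁴ = 0.006241.
F_1/F_2 = (L_1/L_2)/(d_1/d_2)² = 0.006241 / (7.33)² = 1.162×10^-4.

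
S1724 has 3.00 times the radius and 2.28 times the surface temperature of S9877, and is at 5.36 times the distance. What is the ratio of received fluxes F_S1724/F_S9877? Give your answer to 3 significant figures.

L_S1724/L_S9877 = (R_S1724/R_S9877)²(T_S1724/T_S9877)⁴ = (3.00)² × (2.28)⁴ = 243.2.
F_S1724/F_S9877 = (L_S1724/L_S9877)/(d_S1724/d_S9877)² = 243.2 / (5.36)² = 8.465.

8.47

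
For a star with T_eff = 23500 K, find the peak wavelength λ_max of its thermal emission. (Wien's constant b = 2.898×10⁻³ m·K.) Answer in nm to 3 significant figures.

123 nm

λ_max = b/T = 2.898×10⁻³ / 23500 = 1.23×10^-7 m = 123.3 nm.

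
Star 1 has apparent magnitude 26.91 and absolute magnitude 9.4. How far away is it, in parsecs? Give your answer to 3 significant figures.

3.18×10^4 pc

m − M = 5 log₁₀(d/10 pc)
26.91 − (9.4) = 17.51 = 5 log₁₀(d/10)
d = 10 × 10^(17.51/5) = 10 × 10^3.502 = 3.177×10^4 pc.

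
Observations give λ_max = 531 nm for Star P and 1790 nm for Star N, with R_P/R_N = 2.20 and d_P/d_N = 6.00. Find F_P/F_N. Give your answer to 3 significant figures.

17.4

Wien's law: T_P/T_N = λ_N/λ_P = 1790/531 = 3.371.
L_P/L_N = (R_P/R_N)²(T_P/T_N)⁴ = (2.20)²(3.371)⁴ = 625.0.
F_P/F_N = (L_P/L_N)/(d_P/d_N)² = 625.0/(6.00)² = 17.36.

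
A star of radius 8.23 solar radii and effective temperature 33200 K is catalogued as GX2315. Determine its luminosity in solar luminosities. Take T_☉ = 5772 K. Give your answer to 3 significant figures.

7.41×10^4 solar luminosities

L/L_☉ = (R/R_☉)² (T/T_☉)⁴ = (8.23)² × (33200/5772)⁴
       = 67.73 × (5.752)⁴ = 67.73 × 1095 = 7.414×10^4.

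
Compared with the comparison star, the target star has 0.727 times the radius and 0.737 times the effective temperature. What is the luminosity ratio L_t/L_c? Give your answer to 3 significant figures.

From the Stefan–Boltzmann law, L ∝ R²T⁴, so
L_t/L_c = (R_t/R_c)² (T_t/T_c)⁴ = (0.727)² × (0.737)⁴ = 0.5285 × 0.2950 = 0.1559.

0.156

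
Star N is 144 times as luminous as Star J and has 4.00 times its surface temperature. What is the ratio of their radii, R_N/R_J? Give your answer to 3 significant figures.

0.750

L ∝ R²T⁴ gives R ∝ √L / T², so
R_N/R_J = √(144) / (4.00)² = 12.00 / 16.00 = 0.7500.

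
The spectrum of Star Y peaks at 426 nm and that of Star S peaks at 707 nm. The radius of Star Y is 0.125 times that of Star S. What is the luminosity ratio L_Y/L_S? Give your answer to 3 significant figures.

0.119

Wien's law gives T ∝ 1/λ_max, so T_Y/T_S = λ_S/λ_Y = 707/426 = 1.660.
Then L ∝ R²T⁴ gives L_Y/L_S = (0.125)² × (1.660)⁴ = 0.01562 × 7.586 = 0.1185.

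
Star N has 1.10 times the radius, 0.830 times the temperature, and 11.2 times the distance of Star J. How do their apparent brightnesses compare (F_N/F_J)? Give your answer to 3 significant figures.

L_N/L_J = (R_N/R_J)²(T_N/T_J)⁴ = (1.10)² × (0.830)⁴ = 0.5742.
F_N/F_J = (L_N/L_J)/(d_N/d_J)² = 0.5742 / (11.2)² = 0.004578.

0.00458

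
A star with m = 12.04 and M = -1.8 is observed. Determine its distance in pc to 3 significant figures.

m − M = 5 log₁₀(d/10 pc)
12.04 − (-1.8) = 13.84 = 5 log₁₀(d/10)
d = 10 × 10^(13.84/5) = 10 × 10^2.768 = 5861 pc.

5.86×10^3 pc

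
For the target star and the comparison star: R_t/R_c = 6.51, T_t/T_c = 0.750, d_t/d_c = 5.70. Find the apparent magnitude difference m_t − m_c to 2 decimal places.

L_t/L_c = (6.51)²(0.750)⁴ = 13.41.
F_t/F_c = (L_t/L_c)/(d_t/d_c)² = 13.41/32.49 = 0.4127.
m_t − m_c = −2.5 log₁₀(0.4127) = 0.96.

0.96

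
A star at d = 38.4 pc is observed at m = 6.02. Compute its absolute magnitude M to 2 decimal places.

M = m − 5 log₁₀(d/10 pc) = 6.02 − 5 log₁₀(38.4/10)
  = 6.02 − 5 × 0.584 = 6.02 − 2.92 = 3.10.

3.10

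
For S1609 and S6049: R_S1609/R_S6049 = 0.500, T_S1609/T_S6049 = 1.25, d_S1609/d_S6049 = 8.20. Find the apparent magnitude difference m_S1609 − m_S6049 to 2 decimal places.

L_S1609/L_S6049 = (0.500)²(1.25)⁴ = 0.6104.
F_S1609/F_S6049 = (L_S1609/L_S6049)/(d_S1609/d_S6049)² = 0.6104/67.24 = 0.009077.
m_S1609 − m_S6049 = −2.5 log₁₀(0.009077) = 5.11.

5.11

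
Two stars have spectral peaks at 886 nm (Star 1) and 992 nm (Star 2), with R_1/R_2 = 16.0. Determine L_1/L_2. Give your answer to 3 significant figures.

402

Wien's law gives T ∝ 1/λ_max, so T_1/T_2 = λ_2/λ_1 = 992/886 = 1.120.
Then L ∝ R²T⁴ gives L_1/L_2 = (16.0)² × (1.120)⁴ = 256.0 × 1.571 = 402.3.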